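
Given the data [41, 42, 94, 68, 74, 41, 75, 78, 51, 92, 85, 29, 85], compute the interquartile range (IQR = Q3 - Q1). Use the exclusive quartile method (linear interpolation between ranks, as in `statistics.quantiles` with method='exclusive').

43.5

Step 1: Sort the data: [29, 41, 41, 42, 51, 68, 74, 75, 78, 85, 85, 92, 94]
Step 2: n = 13
Step 3: Using the exclusive quartile method:
  Q1 = 41.5
  Q2 (median) = 74
  Q3 = 85
  IQR = Q3 - Q1 = 85 - 41.5 = 43.5
Step 4: IQR = 43.5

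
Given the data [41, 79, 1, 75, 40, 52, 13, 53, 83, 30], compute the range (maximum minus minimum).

82

Step 1: Identify the maximum value: max = 83
Step 2: Identify the minimum value: min = 1
Step 3: Range = max - min = 83 - 1 = 82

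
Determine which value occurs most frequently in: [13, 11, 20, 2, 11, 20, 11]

11

Step 1: Count the frequency of each value:
  2: appears 1 time(s)
  11: appears 3 time(s)
  13: appears 1 time(s)
  20: appears 2 time(s)
Step 2: The value 11 appears most frequently (3 times).
Step 3: Mode = 11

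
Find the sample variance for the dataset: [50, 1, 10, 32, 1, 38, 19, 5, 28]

309.7778

Step 1: Compute the mean: (50 + 1 + 10 + 32 + 1 + 38 + 19 + 5 + 28) / 9 = 20.4444
Step 2: Compute squared deviations from the mean:
  (50 - 20.4444)^2 = 873.5309
  (1 - 20.4444)^2 = 378.0864
  (10 - 20.4444)^2 = 109.0864
  (32 - 20.4444)^2 = 133.5309
  (1 - 20.4444)^2 = 378.0864
  (38 - 20.4444)^2 = 308.1975
  (19 - 20.4444)^2 = 2.0864
  (5 - 20.4444)^2 = 238.5309
  (28 - 20.4444)^2 = 57.0864
Step 3: Sum of squared deviations = 2478.2222
Step 4: Sample variance = 2478.2222 / 8 = 309.7778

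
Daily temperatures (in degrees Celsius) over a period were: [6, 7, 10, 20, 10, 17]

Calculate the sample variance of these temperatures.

31.4667

Step 1: Compute the mean: (6 + 7 + 10 + 20 + 10 + 17) / 6 = 11.6667
Step 2: Compute squared deviations from the mean:
  (6 - 11.6667)^2 = 32.1111
  (7 - 11.6667)^2 = 21.7778
  (10 - 11.6667)^2 = 2.7778
  (20 - 11.6667)^2 = 69.4444
  (10 - 11.6667)^2 = 2.7778
  (17 - 11.6667)^2 = 28.4444
Step 3: Sum of squared deviations = 157.3333
Step 4: Sample variance = 157.3333 / 5 = 31.4667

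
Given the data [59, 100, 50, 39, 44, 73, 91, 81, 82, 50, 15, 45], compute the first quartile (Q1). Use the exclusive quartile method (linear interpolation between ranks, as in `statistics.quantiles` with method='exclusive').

44.25

Step 1: Sort the data: [15, 39, 44, 45, 50, 50, 59, 73, 81, 82, 91, 100]
Step 2: n = 12
Step 3: Using the exclusive quartile method:
  Q1 = 44.25
  Q2 (median) = 54.5
  Q3 = 81.75
  IQR = Q3 - Q1 = 81.75 - 44.25 = 37.5
Step 4: Q1 = 44.25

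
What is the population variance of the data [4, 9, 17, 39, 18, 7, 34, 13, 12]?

127.5556

Step 1: Compute the mean: (4 + 9 + 17 + 39 + 18 + 7 + 34 + 13 + 12) / 9 = 17
Step 2: Compute squared deviations from the mean:
  (4 - 17)^2 = 169
  (9 - 17)^2 = 64
  (17 - 17)^2 = 0
  (39 - 17)^2 = 484
  (18 - 17)^2 = 1
  (7 - 17)^2 = 100
  (34 - 17)^2 = 289
  (13 - 17)^2 = 16
  (12 - 17)^2 = 25
Step 3: Sum of squared deviations = 1148
Step 4: Population variance = 1148 / 9 = 127.5556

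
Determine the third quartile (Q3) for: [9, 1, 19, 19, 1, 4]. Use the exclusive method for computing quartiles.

19

Step 1: Sort the data: [1, 1, 4, 9, 19, 19]
Step 2: n = 6
Step 3: Using the exclusive quartile method:
  Q1 = 1
  Q2 (median) = 6.5
  Q3 = 19
  IQR = Q3 - Q1 = 19 - 1 = 18
Step 4: Q3 = 19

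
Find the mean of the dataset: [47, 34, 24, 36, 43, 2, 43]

32.7143

Step 1: Sum all values: 47 + 34 + 24 + 36 + 43 + 2 + 43 = 229
Step 2: Count the number of values: n = 7
Step 3: Mean = sum / n = 229 / 7 = 32.7143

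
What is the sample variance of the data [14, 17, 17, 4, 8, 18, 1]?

47.9048

Step 1: Compute the mean: (14 + 17 + 17 + 4 + 8 + 18 + 1) / 7 = 11.2857
Step 2: Compute squared deviations from the mean:
  (14 - 11.2857)^2 = 7.3673
  (17 - 11.2857)^2 = 32.6531
  (17 - 11.2857)^2 = 32.6531
  (4 - 11.2857)^2 = 53.0816
  (8 - 11.2857)^2 = 10.7959
  (18 - 11.2857)^2 = 45.0816
  (1 - 11.2857)^2 = 105.7959
Step 3: Sum of squared deviations = 287.4286
Step 4: Sample variance = 287.4286 / 6 = 47.9048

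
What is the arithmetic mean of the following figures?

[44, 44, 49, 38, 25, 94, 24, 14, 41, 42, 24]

39.9091

Step 1: Sum all values: 44 + 44 + 49 + 38 + 25 + 94 + 24 + 14 + 41 + 42 + 24 = 439
Step 2: Count the number of values: n = 11
Step 3: Mean = sum / n = 439 / 11 = 39.9091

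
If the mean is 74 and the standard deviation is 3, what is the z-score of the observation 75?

0.3333

Step 1: Recall the z-score formula: z = (x - mu) / sigma
Step 2: Substitute values: z = (75 - 74) / 3
Step 3: z = 1 / 3 = 0.3333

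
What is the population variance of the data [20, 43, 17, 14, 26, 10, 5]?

133.0612

Step 1: Compute the mean: (20 + 43 + 17 + 14 + 26 + 10 + 5) / 7 = 19.2857
Step 2: Compute squared deviations from the mean:
  (20 - 19.2857)^2 = 0.5102
  (43 - 19.2857)^2 = 562.3673
  (17 - 19.2857)^2 = 5.2245
  (14 - 19.2857)^2 = 27.9388
  (26 - 19.2857)^2 = 45.0816
  (10 - 19.2857)^2 = 86.2245
  (5 - 19.2857)^2 = 204.0816
Step 3: Sum of squared deviations = 931.4286
Step 4: Population variance = 931.4286 / 7 = 133.0612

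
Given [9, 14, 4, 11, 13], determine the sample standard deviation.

3.9623

Step 1: Compute the mean: 10.2
Step 2: Sum of squared deviations from the mean: 62.8
Step 3: Sample variance = 62.8 / 4 = 15.7
Step 4: Standard deviation = sqrt(15.7) = 3.9623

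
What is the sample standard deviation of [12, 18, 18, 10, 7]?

4.899

Step 1: Compute the mean: 13
Step 2: Sum of squared deviations from the mean: 96
Step 3: Sample variance = 96 / 4 = 24
Step 4: Standard deviation = sqrt(24) = 4.899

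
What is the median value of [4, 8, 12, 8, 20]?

8

Step 1: Sort the data in ascending order: [4, 8, 8, 12, 20]
Step 2: The number of values is n = 5.
Step 3: Since n is odd, the median is the middle value at position 3: 8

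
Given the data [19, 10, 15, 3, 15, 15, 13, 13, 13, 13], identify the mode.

13

Step 1: Count the frequency of each value:
  3: appears 1 time(s)
  10: appears 1 time(s)
  13: appears 4 time(s)
  15: appears 3 time(s)
  19: appears 1 time(s)
Step 2: The value 13 appears most frequently (4 times).
Step 3: Mode = 13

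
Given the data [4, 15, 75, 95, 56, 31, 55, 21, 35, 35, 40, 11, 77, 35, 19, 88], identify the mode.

35

Step 1: Count the frequency of each value:
  4: appears 1 time(s)
  11: appears 1 time(s)
  15: appears 1 time(s)
  19: appears 1 time(s)
  21: appears 1 time(s)
  31: appears 1 time(s)
  35: appears 3 time(s)
  40: appears 1 time(s)
  55: appears 1 time(s)
  56: appears 1 time(s)
  75: appears 1 time(s)
  77: appears 1 time(s)
  88: appears 1 time(s)
  95: appears 1 time(s)
Step 2: The value 35 appears most frequently (3 times).
Step 3: Mode = 35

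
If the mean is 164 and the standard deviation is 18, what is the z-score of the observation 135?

-1.6111

Step 1: Recall the z-score formula: z = (x - mu) / sigma
Step 2: Substitute values: z = (135 - 164) / 18
Step 3: z = -29 / 18 = -1.6111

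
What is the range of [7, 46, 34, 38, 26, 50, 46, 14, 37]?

43

Step 1: Identify the maximum value: max = 50
Step 2: Identify the minimum value: min = 7
Step 3: Range = max - min = 50 - 7 = 43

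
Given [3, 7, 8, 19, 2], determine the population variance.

36.56

Step 1: Compute the mean: (3 + 7 + 8 + 19 + 2) / 5 = 7.8
Step 2: Compute squared deviations from the mean:
  (3 - 7.8)^2 = 23.04
  (7 - 7.8)^2 = 0.64
  (8 - 7.8)^2 = 0.04
  (19 - 7.8)^2 = 125.44
  (2 - 7.8)^2 = 33.64
Step 3: Sum of squared deviations = 182.8
Step 4: Population variance = 182.8 / 5 = 36.56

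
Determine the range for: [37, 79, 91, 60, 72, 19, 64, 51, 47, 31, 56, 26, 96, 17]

79

Step 1: Identify the maximum value: max = 96
Step 2: Identify the minimum value: min = 17
Step 3: Range = max - min = 96 - 17 = 79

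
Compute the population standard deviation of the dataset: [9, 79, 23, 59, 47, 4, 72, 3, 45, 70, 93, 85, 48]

29.923

Step 1: Compute the mean: 49
Step 2: Sum of squared deviations from the mean: 11640
Step 3: Population variance = 11640 / 13 = 895.3846
Step 4: Standard deviation = sqrt(895.3846) = 29.923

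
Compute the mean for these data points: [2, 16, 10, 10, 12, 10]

10

Step 1: Sum all values: 2 + 16 + 10 + 10 + 12 + 10 = 60
Step 2: Count the number of values: n = 6
Step 3: Mean = sum / n = 60 / 6 = 10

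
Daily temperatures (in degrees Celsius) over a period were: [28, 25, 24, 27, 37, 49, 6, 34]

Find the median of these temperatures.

27.5

Step 1: Sort the data in ascending order: [6, 24, 25, 27, 28, 34, 37, 49]
Step 2: The number of values is n = 8.
Step 3: Since n is even, the median is the average of positions 4 and 5:
  Median = (27 + 28) / 2 = 27.5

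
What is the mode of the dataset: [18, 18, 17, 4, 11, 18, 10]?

18

Step 1: Count the frequency of each value:
  4: appears 1 time(s)
  10: appears 1 time(s)
  11: appears 1 time(s)
  17: appears 1 time(s)
  18: appears 3 time(s)
Step 2: The value 18 appears most frequently (3 times).
Step 3: Mode = 18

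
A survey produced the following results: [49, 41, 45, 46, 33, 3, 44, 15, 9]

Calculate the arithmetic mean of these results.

31.6667

Step 1: Sum all values: 49 + 41 + 45 + 46 + 33 + 3 + 44 + 15 + 9 = 285
Step 2: Count the number of values: n = 9
Step 3: Mean = sum / n = 285 / 9 = 31.6667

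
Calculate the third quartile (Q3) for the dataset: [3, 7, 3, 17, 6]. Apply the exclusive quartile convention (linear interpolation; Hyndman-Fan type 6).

12

Step 1: Sort the data: [3, 3, 6, 7, 17]
Step 2: n = 5
Step 3: Using the exclusive quartile method:
  Q1 = 3
  Q2 (median) = 6
  Q3 = 12
  IQR = Q3 - Q1 = 12 - 3 = 9
Step 4: Q3 = 12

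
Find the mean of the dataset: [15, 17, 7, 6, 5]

10

Step 1: Sum all values: 15 + 17 + 7 + 6 + 5 = 50
Step 2: Count the number of values: n = 5
Step 3: Mean = sum / n = 50 / 5 = 10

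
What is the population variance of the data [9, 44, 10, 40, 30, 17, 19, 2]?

201.9844

Step 1: Compute the mean: (9 + 44 + 10 + 40 + 30 + 17 + 19 + 2) / 8 = 21.375
Step 2: Compute squared deviations from the mean:
  (9 - 21.375)^2 = 153.1406
  (44 - 21.375)^2 = 511.8906
  (10 - 21.375)^2 = 129.3906
  (40 - 21.375)^2 = 346.8906
  (30 - 21.375)^2 = 74.3906
  (17 - 21.375)^2 = 19.1406
  (19 - 21.375)^2 = 5.6406
  (2 - 21.375)^2 = 375.3906
Step 3: Sum of squared deviations = 1615.875
Step 4: Population variance = 1615.875 / 8 = 201.9844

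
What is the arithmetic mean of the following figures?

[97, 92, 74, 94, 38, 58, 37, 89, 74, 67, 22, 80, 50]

67.0769

Step 1: Sum all values: 97 + 92 + 74 + 94 + 38 + 58 + 37 + 89 + 74 + 67 + 22 + 80 + 50 = 872
Step 2: Count the number of values: n = 13
Step 3: Mean = sum / n = 872 / 13 = 67.0769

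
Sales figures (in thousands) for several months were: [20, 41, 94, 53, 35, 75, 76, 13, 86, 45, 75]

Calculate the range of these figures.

81

Step 1: Identify the maximum value: max = 94
Step 2: Identify the minimum value: min = 13
Step 3: Range = max - min = 94 - 13 = 81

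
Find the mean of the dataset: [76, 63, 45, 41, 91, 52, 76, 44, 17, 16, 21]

49.2727

Step 1: Sum all values: 76 + 63 + 45 + 41 + 91 + 52 + 76 + 44 + 17 + 16 + 21 = 542
Step 2: Count the number of values: n = 11
Step 3: Mean = sum / n = 542 / 11 = 49.2727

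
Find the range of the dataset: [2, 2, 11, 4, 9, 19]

17

Step 1: Identify the maximum value: max = 19
Step 2: Identify the minimum value: min = 2
Step 3: Range = max - min = 19 - 2 = 17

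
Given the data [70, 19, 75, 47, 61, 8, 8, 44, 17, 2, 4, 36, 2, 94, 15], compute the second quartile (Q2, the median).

19

Step 1: Sort the data: [2, 2, 4, 8, 8, 15, 17, 19, 36, 44, 47, 61, 70, 75, 94]
Step 2: n = 15
Step 3: Q2 is the median. Since n is odd, it is the middle value at position 8: 19
Step 4: Q2 = 19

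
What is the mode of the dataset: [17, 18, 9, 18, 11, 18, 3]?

18

Step 1: Count the frequency of each value:
  3: appears 1 time(s)
  9: appears 1 time(s)
  11: appears 1 time(s)
  17: appears 1 time(s)
  18: appears 3 time(s)
Step 2: The value 18 appears most frequently (3 times).
Step 3: Mode = 18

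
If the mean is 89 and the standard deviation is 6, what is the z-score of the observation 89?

0

Step 1: Recall the z-score formula: z = (x - mu) / sigma
Step 2: Substitute values: z = (89 - 89) / 6
Step 3: z = 0 / 6 = 0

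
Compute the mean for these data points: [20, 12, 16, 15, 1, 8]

12

Step 1: Sum all values: 20 + 12 + 16 + 15 + 1 + 8 = 72
Step 2: Count the number of values: n = 6
Step 3: Mean = sum / n = 72 / 6 = 12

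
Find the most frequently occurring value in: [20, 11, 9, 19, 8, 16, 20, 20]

20

Step 1: Count the frequency of each value:
  8: appears 1 time(s)
  9: appears 1 time(s)
  11: appears 1 time(s)
  16: appears 1 time(s)
  19: appears 1 time(s)
  20: appears 3 time(s)
Step 2: The value 20 appears most frequently (3 times).
Step 3: Mode = 20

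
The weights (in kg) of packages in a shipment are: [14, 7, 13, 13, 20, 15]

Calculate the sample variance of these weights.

17.4667

Step 1: Compute the mean: (14 + 7 + 13 + 13 + 20 + 15) / 6 = 13.6667
Step 2: Compute squared deviations from the mean:
  (14 - 13.6667)^2 = 0.1111
  (7 - 13.6667)^2 = 44.4444
  (13 - 13.6667)^2 = 0.4444
  (13 - 13.6667)^2 = 0.4444
  (20 - 13.6667)^2 = 40.1111
  (15 - 13.6667)^2 = 1.7778
Step 3: Sum of squared deviations = 87.3333
Step 4: Sample variance = 87.3333 / 5 = 17.4667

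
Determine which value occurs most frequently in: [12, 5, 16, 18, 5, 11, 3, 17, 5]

5

Step 1: Count the frequency of each value:
  3: appears 1 time(s)
  5: appears 3 time(s)
  11: appears 1 time(s)
  12: appears 1 time(s)
  16: appears 1 time(s)
  17: appears 1 time(s)
  18: appears 1 time(s)
Step 2: The value 5 appears most frequently (3 times).
Step 3: Mode = 5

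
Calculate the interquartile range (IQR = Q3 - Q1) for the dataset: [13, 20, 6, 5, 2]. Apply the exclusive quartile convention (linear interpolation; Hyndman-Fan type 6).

13

Step 1: Sort the data: [2, 5, 6, 13, 20]
Step 2: n = 5
Step 3: Using the exclusive quartile method:
  Q1 = 3.5
  Q2 (median) = 6
  Q3 = 16.5
  IQR = Q3 - Q1 = 16.5 - 3.5 = 13
Step 4: IQR = 13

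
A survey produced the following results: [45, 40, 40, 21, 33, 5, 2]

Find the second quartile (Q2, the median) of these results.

33

Step 1: Sort the data: [2, 5, 21, 33, 40, 40, 45]
Step 2: n = 7
Step 3: Q2 is the median. Since n is odd, it is the middle value at position 4: 33
Step 4: Q2 = 33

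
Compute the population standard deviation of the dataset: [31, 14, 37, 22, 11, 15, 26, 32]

8.9303

Step 1: Compute the mean: 23.5
Step 2: Sum of squared deviations from the mean: 638
Step 3: Population variance = 638 / 8 = 79.75
Step 4: Standard deviation = sqrt(79.75) = 8.9303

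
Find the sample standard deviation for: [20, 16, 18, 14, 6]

5.4037

Step 1: Compute the mean: 14.8
Step 2: Sum of squared deviations from the mean: 116.8
Step 3: Sample variance = 116.8 / 4 = 29.2
Step 4: Standard deviation = sqrt(29.2) = 5.4037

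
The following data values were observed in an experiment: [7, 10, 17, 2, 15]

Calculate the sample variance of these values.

36.7

Step 1: Compute the mean: (7 + 10 + 17 + 2 + 15) / 5 = 10.2
Step 2: Compute squared deviations from the mean:
  (7 - 10.2)^2 = 10.24
  (10 - 10.2)^2 = 0.04
  (17 - 10.2)^2 = 46.24
  (2 - 10.2)^2 = 67.24
  (15 - 10.2)^2 = 23.04
Step 3: Sum of squared deviations = 146.8
Step 4: Sample variance = 146.8 / 4 = 36.7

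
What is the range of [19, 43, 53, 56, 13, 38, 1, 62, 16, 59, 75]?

74

Step 1: Identify the maximum value: max = 75
Step 2: Identify the minimum value: min = 1
Step 3: Range = max - min = 75 - 1 = 74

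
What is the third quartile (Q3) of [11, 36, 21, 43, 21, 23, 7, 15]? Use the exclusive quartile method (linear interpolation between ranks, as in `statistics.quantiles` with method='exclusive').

32.75

Step 1: Sort the data: [7, 11, 15, 21, 21, 23, 36, 43]
Step 2: n = 8
Step 3: Using the exclusive quartile method:
  Q1 = 12
  Q2 (median) = 21
  Q3 = 32.75
  IQR = Q3 - Q1 = 32.75 - 12 = 20.75
Step 4: Q3 = 32.75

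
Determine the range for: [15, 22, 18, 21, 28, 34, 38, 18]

23

Step 1: Identify the maximum value: max = 38
Step 2: Identify the minimum value: min = 15
Step 3: Range = max - min = 38 - 15 = 23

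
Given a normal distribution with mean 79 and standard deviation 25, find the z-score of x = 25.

-2.16

Step 1: Recall the z-score formula: z = (x - mu) / sigma
Step 2: Substitute values: z = (25 - 79) / 25
Step 3: z = -54 / 25 = -2.16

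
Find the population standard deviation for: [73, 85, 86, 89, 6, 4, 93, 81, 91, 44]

32.9235

Step 1: Compute the mean: 65.2
Step 2: Sum of squared deviations from the mean: 10839.6
Step 3: Population variance = 10839.6 / 10 = 1083.96
Step 4: Standard deviation = sqrt(1083.96) = 32.9235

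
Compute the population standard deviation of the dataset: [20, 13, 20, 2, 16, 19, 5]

6.8213

Step 1: Compute the mean: 13.5714
Step 2: Sum of squared deviations from the mean: 325.7143
Step 3: Population variance = 325.7143 / 7 = 46.5306
Step 4: Standard deviation = sqrt(46.5306) = 6.8213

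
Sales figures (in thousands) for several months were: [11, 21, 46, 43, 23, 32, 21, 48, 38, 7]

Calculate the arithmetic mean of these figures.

29

Step 1: Sum all values: 11 + 21 + 46 + 43 + 23 + 32 + 21 + 48 + 38 + 7 = 290
Step 2: Count the number of values: n = 10
Step 3: Mean = sum / n = 290 / 10 = 29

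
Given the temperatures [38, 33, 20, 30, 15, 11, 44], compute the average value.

27.2857

Step 1: Sum all values: 38 + 33 + 20 + 30 + 15 + 11 + 44 = 191
Step 2: Count the number of values: n = 7
Step 3: Mean = sum / n = 191 / 7 = 27.2857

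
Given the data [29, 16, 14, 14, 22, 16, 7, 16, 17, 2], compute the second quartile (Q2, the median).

16

Step 1: Sort the data: [2, 7, 14, 14, 16, 16, 16, 17, 22, 29]
Step 2: n = 10
Step 3: Q2 is the median. Since n is even, it is the average of the values at positions 5 and 6:
  Q2 = (16 + 16) / 2 = 16
Step 4: Q2 = 16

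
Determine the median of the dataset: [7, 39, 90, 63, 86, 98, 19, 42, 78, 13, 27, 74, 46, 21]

44

Step 1: Sort the data in ascending order: [7, 13, 19, 21, 27, 39, 42, 46, 63, 74, 78, 86, 90, 98]
Step 2: The number of values is n = 14.
Step 3: Since n is even, the median is the average of positions 7 and 8:
  Median = (42 + 46) / 2 = 44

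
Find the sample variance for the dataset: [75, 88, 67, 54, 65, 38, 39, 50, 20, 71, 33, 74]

419.4242

Step 1: Compute the mean: (75 + 88 + 67 + 54 + 65 + 38 + 39 + 50 + 20 + 71 + 33 + 74) / 12 = 56.1667
Step 2: Compute squared deviations from the mean:
  (75 - 56.1667)^2 = 354.6944
  (88 - 56.1667)^2 = 1013.3611
  (67 - 56.1667)^2 = 117.3611
  (54 - 56.1667)^2 = 4.6944
  (65 - 56.1667)^2 = 78.0278
  (38 - 56.1667)^2 = 330.0278
  (39 - 56.1667)^2 = 294.6944
  (50 - 56.1667)^2 = 38.0278
  (20 - 56.1667)^2 = 1308.0278
  (71 - 56.1667)^2 = 220.0278
  (33 - 56.1667)^2 = 536.6944
  (74 - 56.1667)^2 = 318.0278
Step 3: Sum of squared deviations = 4613.6667
Step 4: Sample variance = 4613.6667 / 11 = 419.4242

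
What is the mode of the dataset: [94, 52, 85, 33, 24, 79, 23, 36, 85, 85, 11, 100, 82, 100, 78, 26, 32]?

85

Step 1: Count the frequency of each value:
  11: appears 1 time(s)
  23: appears 1 time(s)
  24: appears 1 time(s)
  26: appears 1 time(s)
  32: appears 1 time(s)
  33: appears 1 time(s)
  36: appears 1 time(s)
  52: appears 1 time(s)
  78: appears 1 time(s)
  79: appears 1 time(s)
  82: appears 1 time(s)
  85: appears 3 time(s)
  94: appears 1 time(s)
  100: appears 2 time(s)
Step 2: The value 85 appears most frequently (3 times).
Step 3: Mode = 85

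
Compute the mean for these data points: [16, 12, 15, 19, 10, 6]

13

Step 1: Sum all values: 16 + 12 + 15 + 19 + 10 + 6 = 78
Step 2: Count the number of values: n = 6
Step 3: Mean = sum / n = 78 / 6 = 13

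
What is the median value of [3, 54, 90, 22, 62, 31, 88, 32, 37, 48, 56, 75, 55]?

54

Step 1: Sort the data in ascending order: [3, 22, 31, 32, 37, 48, 54, 55, 56, 62, 75, 88, 90]
Step 2: The number of values is n = 13.
Step 3: Since n is odd, the median is the middle value at position 7: 54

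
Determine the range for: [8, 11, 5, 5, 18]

13

Step 1: Identify the maximum value: max = 18
Step 2: Identify the minimum value: min = 5
Step 3: Range = max - min = 18 - 5 = 13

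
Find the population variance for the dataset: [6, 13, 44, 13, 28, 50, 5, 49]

326.5

Step 1: Compute the mean: (6 + 13 + 44 + 13 + 28 + 50 + 5 + 49) / 8 = 26
Step 2: Compute squared deviations from the mean:
  (6 - 26)^2 = 400
  (13 - 26)^2 = 169
  (44 - 26)^2 = 324
  (13 - 26)^2 = 169
  (28 - 26)^2 = 4
  (50 - 26)^2 = 576
  (5 - 26)^2 = 441
  (49 - 26)^2 = 529
Step 3: Sum of squared deviations = 2612
Step 4: Population variance = 2612 / 8 = 326.5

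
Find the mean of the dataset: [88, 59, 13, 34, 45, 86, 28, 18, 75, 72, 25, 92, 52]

52.8462

Step 1: Sum all values: 88 + 59 + 13 + 34 + 45 + 86 + 28 + 18 + 75 + 72 + 25 + 92 + 52 = 687
Step 2: Count the number of values: n = 13
Step 3: Mean = sum / n = 687 / 13 = 52.8462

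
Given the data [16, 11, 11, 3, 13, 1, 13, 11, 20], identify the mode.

11

Step 1: Count the frequency of each value:
  1: appears 1 time(s)
  3: appears 1 time(s)
  11: appears 3 time(s)
  13: appears 2 time(s)
  16: appears 1 time(s)
  20: appears 1 time(s)
Step 2: The value 11 appears most frequently (3 times).
Step 3: Mode = 11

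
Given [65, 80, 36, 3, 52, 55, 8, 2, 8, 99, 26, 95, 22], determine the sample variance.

1201.9231

Step 1: Compute the mean: (65 + 80 + 36 + 3 + 52 + 55 + 8 + 2 + 8 + 99 + 26 + 95 + 22) / 13 = 42.3846
Step 2: Compute squared deviations from the mean:
  (65 - 42.3846)^2 = 511.4556
  (80 - 42.3846)^2 = 1414.9172
  (36 - 42.3846)^2 = 40.7633
  (3 - 42.3846)^2 = 1551.1479
  (52 - 42.3846)^2 = 92.4556
  (55 - 42.3846)^2 = 159.1479
  (8 - 42.3846)^2 = 1182.3018
  (2 - 42.3846)^2 = 1630.9172
  (8 - 42.3846)^2 = 1182.3018
  (99 - 42.3846)^2 = 3205.3018
  (26 - 42.3846)^2 = 268.4556
  (95 - 42.3846)^2 = 2768.3787
  (22 - 42.3846)^2 = 415.5325
Step 3: Sum of squared deviations = 14423.0769
Step 4: Sample variance = 14423.0769 / 12 = 1201.9231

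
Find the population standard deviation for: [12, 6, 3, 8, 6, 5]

2.8087

Step 1: Compute the mean: 6.6667
Step 2: Sum of squared deviations from the mean: 47.3333
Step 3: Population variance = 47.3333 / 6 = 7.8889
Step 4: Standard deviation = sqrt(7.8889) = 2.8087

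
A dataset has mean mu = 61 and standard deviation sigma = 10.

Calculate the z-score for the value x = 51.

-1

Step 1: Recall the z-score formula: z = (x - mu) / sigma
Step 2: Substitute values: z = (51 - 61) / 10
Step 3: z = -10 / 10 = -1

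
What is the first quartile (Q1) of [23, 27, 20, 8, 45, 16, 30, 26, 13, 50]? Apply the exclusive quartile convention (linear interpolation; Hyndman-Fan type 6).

15.25

Step 1: Sort the data: [8, 13, 16, 20, 23, 26, 27, 30, 45, 50]
Step 2: n = 10
Step 3: Using the exclusive quartile method:
  Q1 = 15.25
  Q2 (median) = 24.5
  Q3 = 33.75
  IQR = Q3 - Q1 = 33.75 - 15.25 = 18.5
Step 4: Q1 = 15.25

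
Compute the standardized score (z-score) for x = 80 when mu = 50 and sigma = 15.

2

Step 1: Recall the z-score formula: z = (x - mu) / sigma
Step 2: Substitute values: z = (80 - 50) / 15
Step 3: z = 30 / 15 = 2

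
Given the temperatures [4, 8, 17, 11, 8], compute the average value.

9.6

Step 1: Sum all values: 4 + 8 + 17 + 11 + 8 = 48
Step 2: Count the number of values: n = 5
Step 3: Mean = sum / n = 48 / 5 = 9.6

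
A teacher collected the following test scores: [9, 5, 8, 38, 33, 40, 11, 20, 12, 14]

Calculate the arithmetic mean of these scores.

19

Step 1: Sum all values: 9 + 5 + 8 + 38 + 33 + 40 + 11 + 20 + 12 + 14 = 190
Step 2: Count the number of values: n = 10
Step 3: Mean = sum / n = 190 / 10 = 19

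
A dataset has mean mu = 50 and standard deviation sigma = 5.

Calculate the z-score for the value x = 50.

0

Step 1: Recall the z-score formula: z = (x - mu) / sigma
Step 2: Substitute values: z = (50 - 50) / 5
Step 3: z = 0 / 5 = 0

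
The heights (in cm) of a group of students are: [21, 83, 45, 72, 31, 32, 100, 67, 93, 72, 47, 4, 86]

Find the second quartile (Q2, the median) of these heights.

67

Step 1: Sort the data: [4, 21, 31, 32, 45, 47, 67, 72, 72, 83, 86, 93, 100]
Step 2: n = 13
Step 3: Q2 is the median. Since n is odd, it is the middle value at position 7: 67
Step 4: Q2 = 67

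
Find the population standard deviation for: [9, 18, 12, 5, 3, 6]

5.0139

Step 1: Compute the mean: 8.8333
Step 2: Sum of squared deviations from the mean: 150.8333
Step 3: Population variance = 150.8333 / 6 = 25.1389
Step 4: Standard deviation = sqrt(25.1389) = 5.0139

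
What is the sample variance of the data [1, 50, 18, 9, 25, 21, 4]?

274.5714

Step 1: Compute the mean: (1 + 50 + 18 + 9 + 25 + 21 + 4) / 7 = 18.2857
Step 2: Compute squared deviations from the mean:
  (1 - 18.2857)^2 = 298.7959
  (50 - 18.2857)^2 = 1005.7959
  (18 - 18.2857)^2 = 0.0816
  (9 - 18.2857)^2 = 86.2245
  (25 - 18.2857)^2 = 45.0816
  (21 - 18.2857)^2 = 7.3673
  (4 - 18.2857)^2 = 204.0816
Step 3: Sum of squared deviations = 1647.4286
Step 4: Sample variance = 1647.4286 / 6 = 274.5714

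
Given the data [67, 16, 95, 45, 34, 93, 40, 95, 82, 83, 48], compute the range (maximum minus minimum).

79

Step 1: Identify the maximum value: max = 95
Step 2: Identify the minimum value: min = 16
Step 3: Range = max - min = 95 - 16 = 79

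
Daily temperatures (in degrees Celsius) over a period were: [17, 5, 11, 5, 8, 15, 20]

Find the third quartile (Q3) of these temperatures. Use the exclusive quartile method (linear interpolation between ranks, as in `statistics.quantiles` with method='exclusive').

17

Step 1: Sort the data: [5, 5, 8, 11, 15, 17, 20]
Step 2: n = 7
Step 3: Using the exclusive quartile method:
  Q1 = 5
  Q2 (median) = 11
  Q3 = 17
  IQR = Q3 - Q1 = 17 - 5 = 12
Step 4: Q3 = 17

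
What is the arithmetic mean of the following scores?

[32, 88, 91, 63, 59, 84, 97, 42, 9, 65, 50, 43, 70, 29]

58.7143

Step 1: Sum all values: 32 + 88 + 91 + 63 + 59 + 84 + 97 + 42 + 9 + 65 + 50 + 43 + 70 + 29 = 822
Step 2: Count the number of values: n = 14
Step 3: Mean = sum / n = 822 / 14 = 58.7143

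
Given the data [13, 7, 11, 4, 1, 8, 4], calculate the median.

7

Step 1: Sort the data in ascending order: [1, 4, 4, 7, 8, 11, 13]
Step 2: The number of values is n = 7.
Step 3: Since n is odd, the median is the middle value at position 4: 7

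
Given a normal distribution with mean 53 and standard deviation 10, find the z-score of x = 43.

-1

Step 1: Recall the z-score formula: z = (x - mu) / sigma
Step 2: Substitute values: z = (43 - 53) / 10
Step 3: z = -10 / 10 = -1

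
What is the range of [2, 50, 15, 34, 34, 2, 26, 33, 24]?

48

Step 1: Identify the maximum value: max = 50
Step 2: Identify the minimum value: min = 2
Step 3: Range = max - min = 50 - 2 = 48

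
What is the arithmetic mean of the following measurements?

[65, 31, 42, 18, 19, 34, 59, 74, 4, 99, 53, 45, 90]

48.6923

Step 1: Sum all values: 65 + 31 + 42 + 18 + 19 + 34 + 59 + 74 + 4 + 99 + 53 + 45 + 90 = 633
Step 2: Count the number of values: n = 13
Step 3: Mean = sum / n = 633 / 13 = 48.6923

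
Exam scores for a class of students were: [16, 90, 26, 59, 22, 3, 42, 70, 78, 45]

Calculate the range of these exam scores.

87

Step 1: Identify the maximum value: max = 90
Step 2: Identify the minimum value: min = 3
Step 3: Range = max - min = 90 - 3 = 87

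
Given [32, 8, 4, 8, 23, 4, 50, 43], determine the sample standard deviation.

18.377

Step 1: Compute the mean: 21.5
Step 2: Sum of squared deviations from the mean: 2364
Step 3: Sample variance = 2364 / 7 = 337.7143
Step 4: Standard deviation = sqrt(337.7143) = 18.377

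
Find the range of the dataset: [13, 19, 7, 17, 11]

12

Step 1: Identify the maximum value: max = 19
Step 2: Identify the minimum value: min = 7
Step 3: Range = max - min = 19 - 7 = 12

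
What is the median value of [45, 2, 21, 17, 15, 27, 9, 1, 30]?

17

Step 1: Sort the data in ascending order: [1, 2, 9, 15, 17, 21, 27, 30, 45]
Step 2: The number of values is n = 9.
Step 3: Since n is odd, the median is the middle value at position 5: 17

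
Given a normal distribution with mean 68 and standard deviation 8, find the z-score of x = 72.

0.5

Step 1: Recall the z-score formula: z = (x - mu) / sigma
Step 2: Substitute values: z = (72 - 68) / 8
Step 3: z = 4 / 8 = 0.5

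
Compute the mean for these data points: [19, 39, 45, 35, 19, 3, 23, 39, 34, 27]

28.3

Step 1: Sum all values: 19 + 39 + 45 + 35 + 19 + 3 + 23 + 39 + 34 + 27 = 283
Step 2: Count the number of values: n = 10
Step 3: Mean = sum / n = 283 / 10 = 28.3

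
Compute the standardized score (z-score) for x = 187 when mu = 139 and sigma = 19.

2.5263

Step 1: Recall the z-score formula: z = (x - mu) / sigma
Step 2: Substitute values: z = (187 - 139) / 19
Step 3: z = 48 / 19 = 2.5263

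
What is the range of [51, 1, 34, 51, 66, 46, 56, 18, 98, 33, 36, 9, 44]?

97

Step 1: Identify the maximum value: max = 98
Step 2: Identify the minimum value: min = 1
Step 3: Range = max - min = 98 - 1 = 97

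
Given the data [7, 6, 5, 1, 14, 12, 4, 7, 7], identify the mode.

7

Step 1: Count the frequency of each value:
  1: appears 1 time(s)
  4: appears 1 time(s)
  5: appears 1 time(s)
  6: appears 1 time(s)
  7: appears 3 time(s)
  12: appears 1 time(s)
  14: appears 1 time(s)
Step 2: The value 7 appears most frequently (3 times).
Step 3: Mode = 7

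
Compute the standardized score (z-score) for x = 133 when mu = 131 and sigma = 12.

0.1667

Step 1: Recall the z-score formula: z = (x - mu) / sigma
Step 2: Substitute values: z = (133 - 131) / 12
Step 3: z = 2 / 12 = 0.1667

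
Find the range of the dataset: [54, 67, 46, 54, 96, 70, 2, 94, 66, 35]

94

Step 1: Identify the maximum value: max = 96
Step 2: Identify the minimum value: min = 2
Step 3: Range = max - min = 96 - 2 = 94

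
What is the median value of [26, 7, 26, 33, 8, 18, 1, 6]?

13

Step 1: Sort the data in ascending order: [1, 6, 7, 8, 18, 26, 26, 33]
Step 2: The number of values is n = 8.
Step 3: Since n is even, the median is the average of positions 4 and 5:
  Median = (8 + 18) / 2 = 13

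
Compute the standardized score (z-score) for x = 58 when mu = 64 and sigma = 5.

-1.2

Step 1: Recall the z-score formula: z = (x - mu) / sigma
Step 2: Substitute values: z = (58 - 64) / 5
Step 3: z = -6 / 5 = -1.2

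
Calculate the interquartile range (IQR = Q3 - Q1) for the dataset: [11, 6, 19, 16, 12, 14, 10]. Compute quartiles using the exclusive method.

6

Step 1: Sort the data: [6, 10, 11, 12, 14, 16, 19]
Step 2: n = 7
Step 3: Using the exclusive quartile method:
  Q1 = 10
  Q2 (median) = 12
  Q3 = 16
  IQR = Q3 - Q1 = 16 - 10 = 6
Step 4: IQR = 6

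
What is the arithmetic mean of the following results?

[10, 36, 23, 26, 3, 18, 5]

17.2857

Step 1: Sum all values: 10 + 36 + 23 + 26 + 3 + 18 + 5 = 121
Step 2: Count the number of values: n = 7
Step 3: Mean = sum / n = 121 / 7 = 17.2857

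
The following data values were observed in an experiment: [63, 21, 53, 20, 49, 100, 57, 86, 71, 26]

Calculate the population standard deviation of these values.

25.6328

Step 1: Compute the mean: 54.6
Step 2: Sum of squared deviations from the mean: 6570.4
Step 3: Population variance = 6570.4 / 10 = 657.04
Step 4: Standard deviation = sqrt(657.04) = 25.6328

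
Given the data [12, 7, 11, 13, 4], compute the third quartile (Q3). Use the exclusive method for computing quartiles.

12.5

Step 1: Sort the data: [4, 7, 11, 12, 13]
Step 2: n = 5
Step 3: Using the exclusive quartile method:
  Q1 = 5.5
  Q2 (median) = 11
  Q3 = 12.5
  IQR = Q3 - Q1 = 12.5 - 5.5 = 7
Step 4: Q3 = 12.5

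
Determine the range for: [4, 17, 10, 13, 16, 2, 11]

15

Step 1: Identify the maximum value: max = 17
Step 2: Identify the minimum value: min = 2
Step 3: Range = max - min = 17 - 2 = 15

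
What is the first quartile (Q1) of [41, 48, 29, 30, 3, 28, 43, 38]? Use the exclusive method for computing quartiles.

28.25

Step 1: Sort the data: [3, 28, 29, 30, 38, 41, 43, 48]
Step 2: n = 8
Step 3: Using the exclusive quartile method:
  Q1 = 28.25
  Q2 (median) = 34
  Q3 = 42.5
  IQR = Q3 - Q1 = 42.5 - 28.25 = 14.25
Step 4: Q1 = 28.25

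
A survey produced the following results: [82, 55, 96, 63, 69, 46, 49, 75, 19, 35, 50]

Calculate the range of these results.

77

Step 1: Identify the maximum value: max = 96
Step 2: Identify the minimum value: min = 19
Step 3: Range = max - min = 96 - 19 = 77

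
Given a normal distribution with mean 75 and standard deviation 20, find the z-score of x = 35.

-2

Step 1: Recall the z-score formula: z = (x - mu) / sigma
Step 2: Substitute values: z = (35 - 75) / 20
Step 3: z = -40 / 20 = -2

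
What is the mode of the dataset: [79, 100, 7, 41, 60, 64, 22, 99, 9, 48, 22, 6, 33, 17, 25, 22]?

22

Step 1: Count the frequency of each value:
  6: appears 1 time(s)
  7: appears 1 time(s)
  9: appears 1 time(s)
  17: appears 1 time(s)
  22: appears 3 time(s)
  25: appears 1 time(s)
  33: appears 1 time(s)
  41: appears 1 time(s)
  48: appears 1 time(s)
  60: appears 1 time(s)
  64: appears 1 time(s)
  79: appears 1 time(s)
  99: appears 1 time(s)
  100: appears 1 time(s)
Step 2: The value 22 appears most frequently (3 times).
Step 3: Mode = 22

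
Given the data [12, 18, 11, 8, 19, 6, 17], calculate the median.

12

Step 1: Sort the data in ascending order: [6, 8, 11, 12, 17, 18, 19]
Step 2: The number of values is n = 7.
Step 3: Since n is odd, the median is the middle value at position 4: 12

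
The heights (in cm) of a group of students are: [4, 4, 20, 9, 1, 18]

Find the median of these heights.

6.5

Step 1: Sort the data in ascending order: [1, 4, 4, 9, 18, 20]
Step 2: The number of values is n = 6.
Step 3: Since n is even, the median is the average of positions 3 and 4:
  Median = (4 + 9) / 2 = 6.5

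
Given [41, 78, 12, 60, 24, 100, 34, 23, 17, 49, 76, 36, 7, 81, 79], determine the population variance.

807.36

Step 1: Compute the mean: (41 + 78 + 12 + 60 + 24 + 100 + 34 + 23 + 17 + 49 + 76 + 36 + 7 + 81 + 79) / 15 = 47.8
Step 2: Compute squared deviations from the mean:
  (41 - 47.8)^2 = 46.24
  (78 - 47.8)^2 = 912.04
  (12 - 47.8)^2 = 1281.64
  (60 - 47.8)^2 = 148.84
  (24 - 47.8)^2 = 566.44
  (100 - 47.8)^2 = 2724.84
  (34 - 47.8)^2 = 190.44
  (23 - 47.8)^2 = 615.04
  (17 - 47.8)^2 = 948.64
  (49 - 47.8)^2 = 1.44
  (76 - 47.8)^2 = 795.24
  (36 - 47.8)^2 = 139.24
  (7 - 47.8)^2 = 1664.64
  (81 - 47.8)^2 = 1102.24
  (79 - 47.8)^2 = 973.44
Step 3: Sum of squared deviations = 12110.4
Step 4: Population variance = 12110.4 / 15 = 807.36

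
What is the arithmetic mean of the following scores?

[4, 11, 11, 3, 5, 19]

8.8333

Step 1: Sum all values: 4 + 11 + 11 + 3 + 5 + 19 = 53
Step 2: Count the number of values: n = 6
Step 3: Mean = sum / n = 53 / 6 = 8.8333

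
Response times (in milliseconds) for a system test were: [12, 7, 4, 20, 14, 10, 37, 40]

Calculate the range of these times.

36

Step 1: Identify the maximum value: max = 40
Step 2: Identify the minimum value: min = 4
Step 3: Range = max - min = 40 - 4 = 36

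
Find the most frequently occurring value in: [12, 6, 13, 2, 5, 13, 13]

13

Step 1: Count the frequency of each value:
  2: appears 1 time(s)
  5: appears 1 time(s)
  6: appears 1 time(s)
  12: appears 1 time(s)
  13: appears 3 time(s)
Step 2: The value 13 appears most frequently (3 times).
Step 3: Mode = 13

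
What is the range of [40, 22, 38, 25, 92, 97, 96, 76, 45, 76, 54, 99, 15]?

84

Step 1: Identify the maximum value: max = 99
Step 2: Identify the minimum value: min = 15
Step 3: Range = max - min = 99 - 15 = 84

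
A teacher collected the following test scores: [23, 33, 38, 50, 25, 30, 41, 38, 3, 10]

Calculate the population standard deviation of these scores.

13.6121

Step 1: Compute the mean: 29.1
Step 2: Sum of squared deviations from the mean: 1852.9
Step 3: Population variance = 1852.9 / 10 = 185.29
Step 4: Standard deviation = sqrt(185.29) = 13.6121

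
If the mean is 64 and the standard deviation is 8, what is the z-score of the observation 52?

-1.5

Step 1: Recall the z-score formula: z = (x - mu) / sigma
Step 2: Substitute values: z = (52 - 64) / 8
Step 3: z = -12 / 8 = -1.5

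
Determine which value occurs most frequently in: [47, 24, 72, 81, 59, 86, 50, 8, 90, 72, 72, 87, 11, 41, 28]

72

Step 1: Count the frequency of each value:
  8: appears 1 time(s)
  11: appears 1 time(s)
  24: appears 1 time(s)
  28: appears 1 time(s)
  41: appears 1 time(s)
  47: appears 1 time(s)
  50: appears 1 time(s)
  59: appears 1 time(s)
  72: appears 3 time(s)
  81: appears 1 time(s)
  86: appears 1 time(s)
  87: appears 1 time(s)
  90: appears 1 time(s)
Step 2: The value 72 appears most frequently (3 times).
Step 3: Mode = 72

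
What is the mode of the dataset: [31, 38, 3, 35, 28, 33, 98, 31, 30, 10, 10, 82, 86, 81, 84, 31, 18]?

31

Step 1: Count the frequency of each value:
  3: appears 1 time(s)
  10: appears 2 time(s)
  18: appears 1 time(s)
  28: appears 1 time(s)
  30: appears 1 time(s)
  31: appears 3 time(s)
  33: appears 1 time(s)
  35: appears 1 time(s)
  38: appears 1 time(s)
  81: appears 1 time(s)
  82: appears 1 time(s)
  84: appears 1 time(s)
  86: appears 1 time(s)
  98: appears 1 time(s)
Step 2: The value 31 appears most frequently (3 times).
Step 3: Mode = 31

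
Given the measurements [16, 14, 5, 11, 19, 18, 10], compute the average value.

13.2857

Step 1: Sum all values: 16 + 14 + 5 + 11 + 19 + 18 + 10 = 93
Step 2: Count the number of values: n = 7
Step 3: Mean = sum / n = 93 / 7 = 13.2857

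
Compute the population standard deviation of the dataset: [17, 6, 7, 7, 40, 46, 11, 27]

14.7854

Step 1: Compute the mean: 20.125
Step 2: Sum of squared deviations from the mean: 1748.875
Step 3: Population variance = 1748.875 / 8 = 218.6094
Step 4: Standard deviation = sqrt(218.6094) = 14.7854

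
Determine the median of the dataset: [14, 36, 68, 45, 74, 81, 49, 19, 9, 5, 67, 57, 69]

49

Step 1: Sort the data in ascending order: [5, 9, 14, 19, 36, 45, 49, 57, 67, 68, 69, 74, 81]
Step 2: The number of values is n = 13.
Step 3: Since n is odd, the median is the middle value at position 7: 49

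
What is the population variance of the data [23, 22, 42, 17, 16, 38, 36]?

97.9184

Step 1: Compute the mean: (23 + 22 + 42 + 17 + 16 + 38 + 36) / 7 = 27.7143
Step 2: Compute squared deviations from the mean:
  (23 - 27.7143)^2 = 22.2245
  (22 - 27.7143)^2 = 32.6531
  (42 - 27.7143)^2 = 204.0816
  (17 - 27.7143)^2 = 114.7959
  (16 - 27.7143)^2 = 137.2245
  (38 - 27.7143)^2 = 105.7959
  (36 - 27.7143)^2 = 68.6531
Step 3: Sum of squared deviations = 685.4286
Step 4: Population variance = 685.4286 / 7 = 97.9184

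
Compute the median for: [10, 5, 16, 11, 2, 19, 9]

10

Step 1: Sort the data in ascending order: [2, 5, 9, 10, 11, 16, 19]
Step 2: The number of values is n = 7.
Step 3: Since n is odd, the median is the middle value at position 4: 10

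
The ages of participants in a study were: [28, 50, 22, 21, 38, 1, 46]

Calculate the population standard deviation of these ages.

15.6192

Step 1: Compute the mean: 29.4286
Step 2: Sum of squared deviations from the mean: 1707.7143
Step 3: Population variance = 1707.7143 / 7 = 243.9592
Step 4: Standard deviation = sqrt(243.9592) = 15.6192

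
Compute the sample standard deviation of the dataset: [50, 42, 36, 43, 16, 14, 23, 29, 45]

13.1762

Step 1: Compute the mean: 33.1111
Step 2: Sum of squared deviations from the mean: 1388.8889
Step 3: Sample variance = 1388.8889 / 8 = 173.6111
Step 4: Standard deviation = sqrt(173.6111) = 13.1762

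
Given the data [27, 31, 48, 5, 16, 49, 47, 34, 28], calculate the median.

31

Step 1: Sort the data in ascending order: [5, 16, 27, 28, 31, 34, 47, 48, 49]
Step 2: The number of values is n = 9.
Step 3: Since n is odd, the median is the middle value at position 5: 31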